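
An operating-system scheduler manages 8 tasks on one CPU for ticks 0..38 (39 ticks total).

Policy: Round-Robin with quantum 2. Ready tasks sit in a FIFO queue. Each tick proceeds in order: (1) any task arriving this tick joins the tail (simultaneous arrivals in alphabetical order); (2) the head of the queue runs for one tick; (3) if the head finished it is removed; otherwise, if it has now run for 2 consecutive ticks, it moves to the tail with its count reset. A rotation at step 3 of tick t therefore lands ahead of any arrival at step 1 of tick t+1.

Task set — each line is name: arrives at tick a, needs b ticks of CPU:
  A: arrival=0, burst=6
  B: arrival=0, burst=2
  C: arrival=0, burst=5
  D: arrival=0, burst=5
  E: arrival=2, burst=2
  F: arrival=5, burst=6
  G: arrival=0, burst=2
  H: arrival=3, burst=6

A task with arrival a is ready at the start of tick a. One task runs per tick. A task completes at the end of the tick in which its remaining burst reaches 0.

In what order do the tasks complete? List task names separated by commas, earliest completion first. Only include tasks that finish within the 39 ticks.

completion order = B, G, E, A, C, D, H, F

t=0: queue=[A,B,C,D,G] q_used=0 → run A
t=1: queue=[A,B,C,D,G] q_used=1 → run A
t=2: queue=[B,C,D,G,A,E] q_used=0 → run B
t=3: queue=[B,C,D,G,A,E,H] q_used=1 → run B
t=4: queue=[C,D,G,A,E,H] q_used=0 → run C
t=5: queue=[C,D,G,A,E,H,F] q_used=1 → run C
t=6: queue=[D,G,A,E,H,F,C] q_used=0 → run D
t=7: queue=[D,G,A,E,H,F,C] q_used=1 → run D
t=8: queue=[G,A,E,H,F,C,D] q_used=0 → run G
t=9: queue=[G,A,E,H,F,C,D] q_used=1 → run G
t=10: queue=[A,E,H,F,C,D] q_used=0 → run A
t=11: queue=[A,E,H,F,C,D] q_used=1 → run A
t=12: queue=[E,H,F,C,D,A] q_used=0 → run E
t=13: queue=[E,H,F,C,D,A] q_used=1 → run E
t=14: queue=[H,F,C,D,A] q_used=0 → run H
t=15: queue=[H,F,C,D,A] q_used=1 → run H
t=16: queue=[F,C,D,A,H] q_used=0 → run F
t=17: queue=[F,C,D,A,H] q_used=1 → run F
t=18: queue=[C,D,A,H,F] q_used=0 → run C
t=19: queue=[C,D,A,H,F] q_used=1 → run C
t=20: queue=[D,A,H,F,C] q_used=0 → run D
t=21: queue=[D,A,H,F,C] q_used=1 → run D
t=22: queue=[A,H,F,C,D] q_used=0 → run A
t=23: queue=[A,H,F,C,D] q_used=1 → run A
t=24: queue=[H,F,C,D] q_used=0 → run H
t=25: queue=[H,F,C,D] q_used=1 → run H
t=26: queue=[F,C,D,H] q_used=0 → run F
t=27: queue=[F,C,D,H] q_used=1 → run F
t=28: queue=[C,D,H,F] q_used=0 → run C
t=29: queue=[D,H,F] q_used=0 → run D
t=30: queue=[H,F] q_used=0 → run H
t=31: queue=[H,F] q_used=1 → run H
t=32: queue=[F] q_used=0 → run F
t=33: queue=[F] q_used=1 → run F
t=34: (idle)
t=35: (idle)
t=36: (idle)
t=37: (idle)
t=38: (idle)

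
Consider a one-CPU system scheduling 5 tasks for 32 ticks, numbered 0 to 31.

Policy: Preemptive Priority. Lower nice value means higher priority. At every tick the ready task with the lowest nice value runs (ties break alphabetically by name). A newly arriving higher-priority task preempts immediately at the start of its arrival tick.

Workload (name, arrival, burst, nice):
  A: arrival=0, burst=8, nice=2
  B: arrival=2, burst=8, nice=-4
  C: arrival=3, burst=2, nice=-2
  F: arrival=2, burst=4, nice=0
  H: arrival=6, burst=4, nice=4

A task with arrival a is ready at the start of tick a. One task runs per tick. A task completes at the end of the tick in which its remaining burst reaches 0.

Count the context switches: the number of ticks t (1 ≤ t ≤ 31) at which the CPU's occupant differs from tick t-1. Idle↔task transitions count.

t=0: ready={A} → run A
t=1: ready={A} → run A
t=2: ready={A,B,F} → run B
t=3: ready={A,B,C,F} → run B
t=4: ready={A,B,C,F} → run B
t=5: ready={A,B,C,F} → run B
t=6: ready={A,B,C,F,H} → run B
t=7: ready={A,B,C,F,H} → run B
t=8: ready={A,B,C,F,H} → run B
t=9: ready={A,B,C,F,H} → run B
t=10: ready={A,C,F,H} → run C
t=11: ready={A,C,F,H} → run C
t=12: ready={A,F,H} → run F
t=13: ready={A,F,H} → run F
t=14: ready={A,F,H} → run F
t=15: ready={A,F,H} → run F
t=16: ready={A,H} → run A
t=17: ready={A,H} → run A
t=18: ready={A,H} → run A
t=19: ready={A,H} → run A
t=20: ready={A,H} → run A
t=21: ready={A,H} → run A
t=22: ready={H} → run H
t=23: ready={H} → run H
t=24: ready={H} → run H
t=25: ready={H} → run H
t=26: (idle)
t=27: (idle)
t=28: (idle)
t=29: (idle)
t=30: (idle)
t=31: (idle)

context switches = 6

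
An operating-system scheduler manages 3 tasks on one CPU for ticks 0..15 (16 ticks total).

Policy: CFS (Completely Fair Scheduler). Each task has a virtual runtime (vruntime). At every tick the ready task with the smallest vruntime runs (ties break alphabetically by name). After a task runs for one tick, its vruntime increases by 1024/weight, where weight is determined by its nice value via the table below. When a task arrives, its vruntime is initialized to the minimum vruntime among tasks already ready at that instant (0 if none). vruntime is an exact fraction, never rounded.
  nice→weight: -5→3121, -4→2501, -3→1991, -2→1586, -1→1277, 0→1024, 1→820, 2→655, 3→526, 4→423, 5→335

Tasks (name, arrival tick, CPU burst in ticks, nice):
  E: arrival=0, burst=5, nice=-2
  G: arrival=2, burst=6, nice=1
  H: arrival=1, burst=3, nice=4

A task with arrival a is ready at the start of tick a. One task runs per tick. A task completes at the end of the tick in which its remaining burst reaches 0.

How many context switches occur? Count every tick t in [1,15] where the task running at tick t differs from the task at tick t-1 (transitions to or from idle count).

context switches = 10

t=0: vr[E=0] → run E
t=1: vr[E=512/793 H=512/793] → run E
t=2: vr[E=1024/793 G=512/793 H=512/793] → run G
t=3: vr[E=1024/793 G=307968/162565 H=512/793] → run H
t=4: vr[E=1024/793 G=307968/162565 H=1028608/335439] → run E
t=5: vr[E=1536/793 G=307968/162565 H=1028608/335439] → run G
t=6: vr[E=1536/793 G=510976/162565 H=1028608/335439] → run E
t=7: vr[E=2048/793 G=510976/162565 H=1028608/335439] → run E
t=8: vr[G=510976/162565 H=1028608/335439] → run H
t=9: vr[G=510976/162565 H=1840640/335439] → run G
t=10: vr[G=713984/162565 H=1840640/335439] → run G
t=11: vr[G=916992/162565 H=1840640/335439] → run H
t=12: vr[G=916992/162565] → run G
t=13: vr[G=224000/32513] → run G
t=14: (idle)
t=15: (idle)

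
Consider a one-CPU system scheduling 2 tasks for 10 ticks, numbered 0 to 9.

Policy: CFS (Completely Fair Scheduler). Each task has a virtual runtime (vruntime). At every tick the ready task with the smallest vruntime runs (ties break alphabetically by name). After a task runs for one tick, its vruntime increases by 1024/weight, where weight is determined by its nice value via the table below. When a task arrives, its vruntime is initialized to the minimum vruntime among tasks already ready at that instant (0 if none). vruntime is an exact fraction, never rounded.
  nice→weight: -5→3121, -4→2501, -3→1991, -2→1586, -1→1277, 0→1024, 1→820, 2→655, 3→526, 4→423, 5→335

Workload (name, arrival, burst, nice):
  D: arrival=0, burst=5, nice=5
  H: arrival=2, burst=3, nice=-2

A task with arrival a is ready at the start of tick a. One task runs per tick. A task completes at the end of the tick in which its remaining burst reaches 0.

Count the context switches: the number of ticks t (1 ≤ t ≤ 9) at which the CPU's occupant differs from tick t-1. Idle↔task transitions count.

t=0: vr[D=0] → run D
t=1: vr[D=1024/335] → run D
t=2: vr[D=2048/335 H=2048/335] → run D
t=3: vr[D=3072/335 H=2048/335] → run H
t=4: vr[D=3072/335 H=1795584/265655] → run H
t=5: vr[D=3072/335 H=1967104/265655] → run H
t=6: vr[D=3072/335] → run D
t=7: vr[D=4096/335] → run D
t=8: (idle)
t=9: (idle)

context switches = 3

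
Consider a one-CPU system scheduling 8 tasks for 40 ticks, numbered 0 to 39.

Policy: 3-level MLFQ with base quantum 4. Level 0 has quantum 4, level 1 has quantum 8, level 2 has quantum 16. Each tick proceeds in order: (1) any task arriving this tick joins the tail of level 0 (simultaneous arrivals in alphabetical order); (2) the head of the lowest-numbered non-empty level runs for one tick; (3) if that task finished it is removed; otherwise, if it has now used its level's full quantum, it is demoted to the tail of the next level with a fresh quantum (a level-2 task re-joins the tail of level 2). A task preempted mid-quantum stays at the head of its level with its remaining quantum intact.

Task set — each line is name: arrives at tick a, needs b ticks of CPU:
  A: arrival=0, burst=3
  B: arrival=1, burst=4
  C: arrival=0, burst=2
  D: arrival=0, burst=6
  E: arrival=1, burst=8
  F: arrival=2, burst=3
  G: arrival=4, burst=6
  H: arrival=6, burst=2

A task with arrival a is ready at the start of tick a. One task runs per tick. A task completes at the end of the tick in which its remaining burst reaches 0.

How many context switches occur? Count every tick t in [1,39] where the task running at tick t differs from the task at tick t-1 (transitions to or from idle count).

context switches = 11

t=0: L0/L1/L2 = ACD/-/- → run A
t=1: L0/L1/L2 = ACDBE/-/- → run A
t=2: L0/L1/L2 = ACDBEF/-/- → run A
t=3: L0/L1/L2 = CDBEF/-/- → run C
t=4: L0/L1/L2 = CDBEFG/-/- → run C
t=5: L0/L1/L2 = DBEFG/-/- → run D
t=6: L0/L1/L2 = DBEFGH/-/- → run D
t=7: L0/L1/L2 = DBEFGH/-/- → run D
t=8: L0/L1/L2 = DBEFGH/-/- → run D
t=9: L0/L1/L2 = BEFGH/D/- → run B
t=10: L0/L1/L2 = BEFGH/D/- → run B
t=11: L0/L1/L2 = BEFGH/D/- → run B
t=12: L0/L1/L2 = BEFGH/D/- → run B
t=13: L0/L1/L2 = EFGH/D/- → run E
t=14: L0/L1/L2 = EFGH/D/- → run E
t=15: L0/L1/L2 = EFGH/D/- → run E
t=16: L0/L1/L2 = EFGH/D/- → run E
t=17: L0/L1/L2 = FGH/DE/- → run F
t=18: L0/L1/L2 = FGH/DE/- → run F
t=19: L0/L1/L2 = FGH/DE/- → run F
t=20: L0/L1/L2 = GH/DE/- → run G
t=21: L0/L1/L2 = GH/DE/- → run G
t=22: L0/L1/L2 = GH/DE/- → run G
t=23: L0/L1/L2 = GH/DE/- → run G
t=24: L0/L1/L2 = H/DEG/- → run H
t=25: L0/L1/L2 = H/DEG/- → run H
t=26: L0/L1/L2 = -/DEG/- → run D
t=27: L0/L1/L2 = -/DEG/- → run D
t=28: L0/L1/L2 = -/EG/- → run E
t=29: L0/L1/L2 = -/EG/- → run E
t=30: L0/L1/L2 = -/EG/- → run E
t=31: L0/L1/L2 = -/EG/- → run E
t=32: L0/L1/L2 = -/G/- → run G
t=33: L0/L1/L2 = -/G/- → run G
t=34: (idle)
t=35: (idle)
t=36: (idle)
t=37: (idle)
t=38: (idle)
t=39: (idle)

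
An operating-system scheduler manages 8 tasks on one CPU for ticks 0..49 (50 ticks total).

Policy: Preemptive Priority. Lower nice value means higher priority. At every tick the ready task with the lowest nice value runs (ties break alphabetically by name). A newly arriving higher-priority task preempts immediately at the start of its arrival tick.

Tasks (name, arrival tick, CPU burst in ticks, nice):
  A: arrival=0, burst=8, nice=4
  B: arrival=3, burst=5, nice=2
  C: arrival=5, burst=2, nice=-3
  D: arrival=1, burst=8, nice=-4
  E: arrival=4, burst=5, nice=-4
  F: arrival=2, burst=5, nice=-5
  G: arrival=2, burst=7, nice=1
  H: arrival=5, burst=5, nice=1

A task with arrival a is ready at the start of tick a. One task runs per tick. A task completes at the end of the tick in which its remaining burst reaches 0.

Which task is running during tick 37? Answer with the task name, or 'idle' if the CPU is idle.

running at tick 37 = B

t=0: ready={A} → run A
t=1: ready={A,D} → run D
t=2: ready={A,D,F,G} → run F
t=3: ready={A,B,D,F,G} → run F
t=4: ready={A,B,D,E,F,G} → run F
t=5: ready={A,B,C,D,E,F,G,H} → run F
t=6: ready={A,B,C,D,E,F,G,H} → run F
t=7: ready={A,B,C,D,E,G,H} → run D
t=8: ready={A,B,C,D,E,G,H} → run D
t=9: ready={A,B,C,D,E,G,H} → run D
t=10: ready={A,B,C,D,E,G,H} → run D
t=11: ready={A,B,C,D,E,G,H} → run D
t=12: ready={A,B,C,D,E,G,H} → run D
t=13: ready={A,B,C,D,E,G,H} → run D
t=14: ready={A,B,C,E,G,H} → run E
t=15: ready={A,B,C,E,G,H} → run E
t=16: ready={A,B,C,E,G,H} → run E
t=17: ready={A,B,C,E,G,H} → run E
t=18: ready={A,B,C,E,G,H} → run E
t=19: ready={A,B,C,G,H} → run C
t=20: ready={A,B,C,G,H} → run C
t=21: ready={A,B,G,H} → run G
t=22: ready={A,B,G,H} → run G
t=23: ready={A,B,G,H} → run G
t=24: ready={A,B,G,H} → run G
t=25: ready={A,B,G,H} → run G
t=26: ready={A,B,G,H} → run G
t=27: ready={A,B,G,H} → run G
t=28: ready={A,B,H} → run H
t=29: ready={A,B,H} → run H
t=30: ready={A,B,H} → run H
t=31: ready={A,B,H} → run H
t=32: ready={A,B,H} → run H
t=33: ready={A,B} → run B
t=34: ready={A,B} → run B
t=35: ready={A,B} → run B
t=36: ready={A,B} → run B
t=37: ready={A,B} → run B
t=38: ready={A} → run A
t=39: ready={A} → run A
t=40: ready={A} → run A
t=41: ready={A} → run A
t=42: ready={A} → run A
t=43: ready={A} → run A
t=44: ready={A} → run A
t=45: (idle)
t=46: (idle)
t=47: (idle)
t=48: (idle)
t=49: (idle)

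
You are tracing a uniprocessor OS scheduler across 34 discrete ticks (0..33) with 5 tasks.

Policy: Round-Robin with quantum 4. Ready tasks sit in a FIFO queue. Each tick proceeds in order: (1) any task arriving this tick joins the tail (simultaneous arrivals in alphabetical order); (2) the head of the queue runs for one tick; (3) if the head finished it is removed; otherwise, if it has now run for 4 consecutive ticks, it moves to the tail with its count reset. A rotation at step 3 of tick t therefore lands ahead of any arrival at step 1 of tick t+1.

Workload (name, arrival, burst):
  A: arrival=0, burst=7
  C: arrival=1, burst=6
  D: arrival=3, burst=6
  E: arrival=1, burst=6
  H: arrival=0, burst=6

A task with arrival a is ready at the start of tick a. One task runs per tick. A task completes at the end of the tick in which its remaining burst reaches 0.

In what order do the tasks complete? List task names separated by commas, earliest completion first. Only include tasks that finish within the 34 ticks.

completion order = A, H, C, E, D

t=0: queue=[A,H] q_used=0 → run A
t=1: queue=[A,H,C,E] q_used=1 → run A
t=2: queue=[A,H,C,E] q_used=2 → run A
t=3: queue=[A,H,C,E,D] q_used=3 → run A
t=4: queue=[H,C,E,D,A] q_used=0 → run H
t=5: queue=[H,C,E,D,A] q_used=1 → run H
t=6: queue=[H,C,E,D,A] q_used=2 → run H
t=7: queue=[H,C,E,D,A] q_used=3 → run H
t=8: queue=[C,E,D,A,H] q_used=0 → run C
t=9: queue=[C,E,D,A,H] q_used=1 → run C
t=10: queue=[C,E,D,A,H] q_used=2 → run C
t=11: queue=[C,E,D,A,H] q_used=3 → run C
t=12: queue=[E,D,A,H,C] q_used=0 → run E
t=13: queue=[E,D,A,H,C] q_used=1 → run E
t=14: queue=[E,D,A,H,C] q_used=2 → run E
t=15: queue=[E,D,A,H,C] q_used=3 → run E
t=16: queue=[D,A,H,C,E] q_used=0 → run D
t=17: queue=[D,A,H,C,E] q_used=1 → run D
t=18: queue=[D,A,H,C,E] q_used=2 → run D
t=19: queue=[D,A,H,C,E] q_used=3 → run D
t=20: queue=[A,H,C,E,D] q_used=0 → run A
t=21: queue=[A,H,C,E,D] q_used=1 → run A
t=22: queue=[A,H,C,E,D] q_used=2 → run A
t=23: queue=[H,C,E,D] q_used=0 → run H
t=24: queue=[H,C,E,D] q_used=1 → run H
t=25: queue=[C,E,D] q_used=0 → run C
t=26: queue=[C,E,D] q_used=1 → run C
t=27: queue=[E,D] q_used=0 → run E
t=28: queue=[E,D] q_used=1 → run E
t=29: queue=[D] q_used=0 → run D
t=30: queue=[D] q_used=1 → run D
t=31: (idle)
t=32: (idle)
t=33: (idle)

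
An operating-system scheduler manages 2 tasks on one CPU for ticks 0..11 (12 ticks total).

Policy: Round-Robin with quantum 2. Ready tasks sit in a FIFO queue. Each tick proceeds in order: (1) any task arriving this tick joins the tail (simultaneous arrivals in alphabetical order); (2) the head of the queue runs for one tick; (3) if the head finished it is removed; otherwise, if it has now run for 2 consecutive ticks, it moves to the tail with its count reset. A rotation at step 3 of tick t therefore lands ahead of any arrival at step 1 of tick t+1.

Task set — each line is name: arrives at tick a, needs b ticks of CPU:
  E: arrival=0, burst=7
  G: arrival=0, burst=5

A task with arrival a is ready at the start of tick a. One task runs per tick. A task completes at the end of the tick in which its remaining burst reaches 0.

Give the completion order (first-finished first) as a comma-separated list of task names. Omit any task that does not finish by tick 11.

t=0: queue=[E,G] q_used=0 → run E
t=1: queue=[E,G] q_used=1 → run E
t=2: queue=[G,E] q_used=0 → run G
t=3: queue=[G,E] q_used=1 → run G
t=4: queue=[E,G] q_used=0 → run E
t=5: queue=[E,G] q_used=1 → run E
t=6: queue=[G,E] q_used=0 → run G
t=7: queue=[G,E] q_used=1 → run G
t=8: queue=[E,G] q_used=0 → run E
t=9: queue=[E,G] q_used=1 → run E
t=10: queue=[G,E] q_used=0 → run G
t=11: queue=[E] q_used=0 → run E

completion order = G, E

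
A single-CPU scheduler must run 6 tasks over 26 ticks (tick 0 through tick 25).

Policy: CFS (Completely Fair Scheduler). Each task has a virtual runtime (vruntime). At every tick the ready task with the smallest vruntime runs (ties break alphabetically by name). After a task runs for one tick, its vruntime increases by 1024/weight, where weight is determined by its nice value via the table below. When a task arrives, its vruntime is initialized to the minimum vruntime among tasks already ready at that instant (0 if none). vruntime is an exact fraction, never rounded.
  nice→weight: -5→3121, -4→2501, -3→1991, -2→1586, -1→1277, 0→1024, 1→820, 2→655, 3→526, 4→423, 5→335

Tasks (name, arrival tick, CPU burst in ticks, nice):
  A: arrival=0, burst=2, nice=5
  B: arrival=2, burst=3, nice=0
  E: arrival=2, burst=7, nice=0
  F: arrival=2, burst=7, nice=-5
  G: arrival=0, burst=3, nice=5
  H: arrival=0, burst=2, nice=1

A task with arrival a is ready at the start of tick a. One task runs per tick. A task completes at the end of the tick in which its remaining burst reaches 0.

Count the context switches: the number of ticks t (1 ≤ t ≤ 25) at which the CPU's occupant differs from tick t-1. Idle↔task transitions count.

t=0: vr[A=0 G=0 H=0] → run A
t=1: vr[A=1024/335 G=0 H=0] → run G
t=2: vr[A=1024/335 B=0 E=0 F=0 G=1024/335 H=0] → run B
t=3: vr[A=1024/335 B=1 E=0 F=0 G=1024/335 H=0] → run E
t=4: vr[A=1024/335 B=1 E=1 F=0 G=1024/335 H=0] → run F
t=5: vr[A=1024/335 B=1 E=1 F=1024/3121 G=1024/335 H=0] → run H
t=6: vr[A=1024/335 B=1 E=1 F=1024/3121 G=1024/335 H=256/205] → run F
t=7: vr[A=1024/335 B=1 E=1 F=2048/3121 G=1024/335 H=256/205] → run F
t=8: vr[A=1024/335 B=1 E=1 F=3072/3121 G=1024/335 H=256/205] → run F
t=9: vr[A=1024/335 B=1 E=1 F=4096/3121 G=1024/335 H=256/205] → run B
t=10: vr[A=1024/335 B=2 E=1 F=4096/3121 G=1024/335 H=256/205] → run E
t=11: vr[A=1024/335 B=2 E=2 F=4096/3121 G=1024/335 H=256/205] → run H
t=12: vr[A=1024/335 B=2 E=2 F=4096/3121 G=1024/335] → run F
t=13: vr[A=1024/335 B=2 E=2 F=5120/3121 G=1024/335] → run F
t=14: vr[A=1024/335 B=2 E=2 F=6144/3121 G=1024/335] → run F
t=15: vr[A=1024/335 B=2 E=2 G=1024/335] → run B
t=16: vr[A=1024/335 E=2 G=1024/335] → run E
t=17: vr[A=1024/335 E=3 G=1024/335] → run E
t=18: vr[A=1024/335 E=4 G=1024/335] → run A
t=19: vr[E=4 G=1024/335] → run G
t=20: vr[E=4 G=2048/335] → run E
t=21: vr[E=5 G=2048/335] → run E
t=22: vr[E=6 G=2048/335] → run E
t=23: vr[G=2048/335] → run G
t=24: (idle)
t=25: (idle)

context switches = 17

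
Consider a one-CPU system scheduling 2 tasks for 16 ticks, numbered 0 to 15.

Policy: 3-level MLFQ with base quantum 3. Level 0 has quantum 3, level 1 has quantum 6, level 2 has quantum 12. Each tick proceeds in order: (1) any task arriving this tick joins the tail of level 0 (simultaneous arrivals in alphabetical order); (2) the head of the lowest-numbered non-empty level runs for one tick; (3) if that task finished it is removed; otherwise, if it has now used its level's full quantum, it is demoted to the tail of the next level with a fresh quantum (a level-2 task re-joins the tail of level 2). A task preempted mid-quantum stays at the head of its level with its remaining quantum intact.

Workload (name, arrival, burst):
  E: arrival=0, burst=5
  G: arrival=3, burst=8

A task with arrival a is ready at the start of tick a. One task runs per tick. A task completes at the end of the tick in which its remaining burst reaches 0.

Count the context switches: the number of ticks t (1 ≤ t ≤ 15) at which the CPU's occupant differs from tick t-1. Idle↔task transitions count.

t=0: L0/L1/L2 = E/-/- → run E
t=1: L0/L1/L2 = E/-/- → run E
t=2: L0/L1/L2 = E/-/- → run E
t=3: L0/L1/L2 = G/E/- → run G
t=4: L0/L1/L2 = G/E/- → run G
t=5: L0/L1/L2 = G/E/- → run G
t=6: L0/L1/L2 = -/EG/- → run E
t=7: L0/L1/L2 = -/EG/- → run E
t=8: L0/L1/L2 = -/G/- → run G
t=9: L0/L1/L2 = -/G/- → run G
t=10: L0/L1/L2 = -/G/- → run G
t=11: L0/L1/L2 = -/G/- → run G
t=12: L0/L1/L2 = -/G/- → run G
t=13: (idle)
t=14: (idle)
t=15: (idle)

context switches = 4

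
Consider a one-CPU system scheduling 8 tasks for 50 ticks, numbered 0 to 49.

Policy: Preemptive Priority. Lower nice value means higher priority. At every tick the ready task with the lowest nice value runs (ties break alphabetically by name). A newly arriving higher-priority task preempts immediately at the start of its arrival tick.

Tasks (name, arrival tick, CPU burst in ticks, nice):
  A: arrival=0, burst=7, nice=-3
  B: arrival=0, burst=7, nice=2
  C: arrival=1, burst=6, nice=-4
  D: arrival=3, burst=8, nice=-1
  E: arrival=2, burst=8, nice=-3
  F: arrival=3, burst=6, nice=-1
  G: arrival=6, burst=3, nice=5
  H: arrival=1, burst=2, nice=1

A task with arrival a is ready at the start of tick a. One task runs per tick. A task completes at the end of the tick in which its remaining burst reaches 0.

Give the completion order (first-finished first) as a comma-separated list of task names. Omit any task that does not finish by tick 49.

t=0: ready={A,B} → run A
t=1: ready={A,B,C,H} → run C
t=2: ready={A,B,C,E,H} → run C
t=3: ready={A,B,C,D,E,F,H} → run C
t=4: ready={A,B,C,D,E,F,H} → run C
t=5: ready={A,B,C,D,E,F,H} → run C
t=6: ready={A,B,C,D,E,F,G,H} → run C
t=7: ready={A,B,D,E,F,G,H} → run A
t=8: ready={A,B,D,E,F,G,H} → run A
t=9: ready={A,B,D,E,F,G,H} → run A
t=10: ready={A,B,D,E,F,G,H} → run A
t=11: ready={A,B,D,E,F,G,H} → run A
t=12: ready={A,B,D,E,F,G,H} → run A
t=13: ready={B,D,E,F,G,H} → run E
t=14: ready={B,D,E,F,G,H} → run E
t=15: ready={B,D,E,F,G,H} → run E
t=16: ready={B,D,E,F,G,H} → run E
t=17: ready={B,D,E,F,G,H} → run E
t=18: ready={B,D,E,F,G,H} → run E
t=19: ready={B,D,E,F,G,H} → run E
t=20: ready={B,D,E,F,G,H} → run E
t=21: ready={B,D,F,G,H} → run D
t=22: ready={B,D,F,G,H} → run D
t=23: ready={B,D,F,G,H} → run D
t=24: ready={B,D,F,G,H} → run D
t=25: ready={B,D,F,G,H} → run D
t=26: ready={B,D,F,G,H} → run D
t=27: ready={B,D,F,G,H} → run D
t=28: ready={B,D,F,G,H} → run D
t=29: ready={B,F,G,H} → run F
t=30: ready={B,F,G,H} → run F
t=31: ready={B,F,G,H} → run F
t=32: ready={B,F,G,H} → run F
t=33: ready={B,F,G,H} → run F
t=34: ready={B,F,G,H} → run F
t=35: ready={B,G,H} → run H
t=36: ready={B,G,H} → run H
t=37: ready={B,G} → run B
t=38: ready={B,G} → run B
t=39: ready={B,G} → run B
t=40: ready={B,G} → run B
t=41: ready={B,G} → run B
t=42: ready={B,G} → run B
t=43: ready={B,G} → run B
t=44: ready={G} → run G
t=45: ready={G} → run G
t=46: ready={G} → run G
t=47: (idle)
t=48: (idle)
t=49: (idle)

completion order = C, A, E, D, F, H, B, G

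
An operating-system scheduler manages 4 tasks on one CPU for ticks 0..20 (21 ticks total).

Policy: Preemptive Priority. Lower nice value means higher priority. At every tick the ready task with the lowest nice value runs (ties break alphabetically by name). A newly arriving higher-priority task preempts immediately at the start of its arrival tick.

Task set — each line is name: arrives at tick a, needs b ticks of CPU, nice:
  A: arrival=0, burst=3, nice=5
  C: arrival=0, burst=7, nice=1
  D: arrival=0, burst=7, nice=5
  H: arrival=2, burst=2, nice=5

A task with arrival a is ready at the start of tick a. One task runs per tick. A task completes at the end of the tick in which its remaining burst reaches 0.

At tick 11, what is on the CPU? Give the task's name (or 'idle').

t=0: ready={A,C,D} → run C
t=1: ready={A,C,D} → run C
t=2: ready={A,C,D,H} → run C
t=3: ready={A,C,D,H} → run C
t=4: ready={A,C,D,H} → run C
t=5: ready={A,C,D,H} → run C
t=6: ready={A,C,D,H} → run C
t=7: ready={A,D,H} → run A
t=8: ready={A,D,H} → run A
t=9: ready={A,D,H} → run A
t=10: ready={D,H} → run D
t=11: ready={D,H} → run D
t=12: ready={D,H} → run D
t=13: ready={D,H} → run D
t=14: ready={D,H} → run D
t=15: ready={D,H} → run D
t=16: ready={D,H} → run D
t=17: ready={H} → run H
t=18: ready={H} → run H
t=19: (idle)
t=20: (idle)

running at tick 11 = D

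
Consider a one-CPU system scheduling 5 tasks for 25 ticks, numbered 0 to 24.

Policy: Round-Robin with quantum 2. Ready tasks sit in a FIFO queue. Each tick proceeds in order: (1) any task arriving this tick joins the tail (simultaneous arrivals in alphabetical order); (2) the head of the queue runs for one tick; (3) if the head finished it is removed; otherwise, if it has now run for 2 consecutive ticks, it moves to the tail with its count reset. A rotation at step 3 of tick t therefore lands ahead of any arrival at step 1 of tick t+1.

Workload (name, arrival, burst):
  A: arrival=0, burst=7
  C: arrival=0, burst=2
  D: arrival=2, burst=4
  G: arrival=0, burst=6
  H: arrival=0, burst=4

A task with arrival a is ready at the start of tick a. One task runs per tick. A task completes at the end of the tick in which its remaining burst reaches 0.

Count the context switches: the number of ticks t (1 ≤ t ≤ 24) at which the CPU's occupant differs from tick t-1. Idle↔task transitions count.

t=0: queue=[A,C,G,H] q_used=0 → run A
t=1: queue=[A,C,G,H] q_used=1 → run A
t=2: queue=[C,G,H,A,D] q_used=0 → run C
t=3: queue=[C,G,H,A,D] q_used=1 → run C
t=4: queue=[G,H,A,D] q_used=0 → run G
t=5: queue=[G,H,A,D] q_used=1 → run G
t=6: queue=[H,A,D,G] q_used=0 → run H
t=7: queue=[H,A,D,G] q_used=1 → run H
t=8: queue=[A,D,G,H] q_used=0 → run A
t=9: queue=[A,D,G,H] q_used=1 → run A
t=10: queue=[D,G,H,A] q_used=0 → run D
t=11: queue=[D,G,H,A] q_used=1 → run D
t=12: queue=[G,H,A,D] q_used=0 → run G
t=13: queue=[G,H,A,D] q_used=1 → run G
t=14: queue=[H,A,D,G] q_used=0 → run H
t=15: queue=[H,A,D,G] q_used=1 → run H
t=16: queue=[A,D,G] q_used=0 → run A
t=17: queue=[A,D,G] q_used=1 → run A
t=18: queue=[D,G,A] q_used=0 → run D
t=19: queue=[D,G,A] q_used=1 → run D
t=20: queue=[G,A] q_used=0 → run G
t=21: queue=[G,A] q_used=1 → run G
t=22: queue=[A] q_used=0 → run A
t=23: (idle)
t=24: (idle)

context switches = 12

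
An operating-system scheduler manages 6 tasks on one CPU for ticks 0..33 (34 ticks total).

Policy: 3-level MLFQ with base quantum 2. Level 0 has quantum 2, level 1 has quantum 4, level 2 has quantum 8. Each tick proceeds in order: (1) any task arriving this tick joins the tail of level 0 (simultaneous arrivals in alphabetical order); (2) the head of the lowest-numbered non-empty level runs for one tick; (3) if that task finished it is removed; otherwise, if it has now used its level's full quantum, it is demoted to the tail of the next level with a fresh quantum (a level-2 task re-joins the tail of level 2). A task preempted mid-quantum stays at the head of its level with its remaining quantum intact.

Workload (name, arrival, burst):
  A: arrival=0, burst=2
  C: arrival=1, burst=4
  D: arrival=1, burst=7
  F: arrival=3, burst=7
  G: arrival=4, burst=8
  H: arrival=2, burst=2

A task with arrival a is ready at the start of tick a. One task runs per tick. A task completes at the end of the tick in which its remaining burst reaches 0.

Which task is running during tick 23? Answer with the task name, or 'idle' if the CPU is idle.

running at tick 23 = G

t=0: L0/L1/L2 = A/-/- → run A
t=1: L0/L1/L2 = ACD/-/- → run A
t=2: L0/L1/L2 = CDH/-/- → run C
t=3: L0/L1/L2 = CDHF/-/- → run C
t=4: L0/L1/L2 = DHFG/C/- → run D
t=5: L0/L1/L2 = DHFG/C/- → run D
t=6: L0/L1/L2 = HFG/CD/- → run H
t=7: L0/L1/L2 = HFG/CD/- → run H
t=8: L0/L1/L2 = FG/CD/- → run F
t=9: L0/L1/L2 = FG/CD/- → run F
t=10: L0/L1/L2 = G/CDF/- → run G
t=11: L0/L1/L2 = G/CDF/- → run G
t=12: L0/L1/L2 = -/CDFG/- → run C
t=13: L0/L1/L2 = -/CDFG/- → run C
t=14: L0/L1/L2 = -/DFG/- → run D
t=15: L0/L1/L2 = -/DFG/- → run D
t=16: L0/L1/L2 = -/DFG/- → run D
t=17: L0/L1/L2 = -/DFG/- → run D
t=18: L0/L1/L2 = -/FG/D → run F
t=19: L0/L1/L2 = -/FG/D → run F
t=20: L0/L1/L2 = -/FG/D → run F
t=21: L0/L1/L2 = -/FG/D → run F
t=22: L0/L1/L2 = -/G/DF → run G
t=23: L0/L1/L2 = -/G/DF → run G
t=24: L0/L1/L2 = -/G/DF → run G
t=25: L0/L1/L2 = -/G/DF → run G
t=26: L0/L1/L2 = -/-/DFG → run D
t=27: L0/L1/L2 = -/-/FG → run F
t=28: L0/L1/L2 = -/-/G → run G
t=29: L0/L1/L2 = -/-/G → run G
t=30: (idle)
t=31: (idle)
t=32: (idle)
t=33: (idle)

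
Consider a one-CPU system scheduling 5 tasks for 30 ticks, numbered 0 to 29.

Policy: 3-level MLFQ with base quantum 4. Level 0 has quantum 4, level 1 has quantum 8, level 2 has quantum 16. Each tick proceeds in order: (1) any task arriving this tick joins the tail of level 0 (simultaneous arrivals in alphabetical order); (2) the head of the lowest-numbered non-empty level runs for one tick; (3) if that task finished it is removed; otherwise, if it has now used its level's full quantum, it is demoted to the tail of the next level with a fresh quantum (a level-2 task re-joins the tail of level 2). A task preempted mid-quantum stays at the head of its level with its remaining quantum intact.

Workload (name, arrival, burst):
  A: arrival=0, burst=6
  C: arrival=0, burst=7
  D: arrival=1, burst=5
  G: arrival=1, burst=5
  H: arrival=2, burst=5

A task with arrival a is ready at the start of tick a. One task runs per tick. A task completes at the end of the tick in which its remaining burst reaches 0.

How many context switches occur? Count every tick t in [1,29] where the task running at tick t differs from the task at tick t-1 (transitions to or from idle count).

t=0: L0/L1/L2 = AC/-/- → run A
t=1: L0/L1/L2 = ACDG/-/- → run A
t=2: L0/L1/L2 = ACDGH/-/- → run A
t=3: L0/L1/L2 = ACDGH/-/- → run A
t=4: L0/L1/L2 = CDGH/A/- → run C
t=5: L0/L1/L2 = CDGH/A/- → run C
t=6: L0/L1/L2 = CDGH/A/- → run C
t=7: L0/L1/L2 = CDGH/A/- → run C
t=8: L0/L1/L2 = DGH/AC/- → run D
t=9: L0/L1/L2 = DGH/AC/- → run D
t=10: L0/L1/L2 = DGH/AC/- → run D
t=11: L0/L1/L2 = DGH/AC/- → run D
t=12: L0/L1/L2 = GH/ACD/- → run G
t=13: L0/L1/L2 = GH/ACD/- → run G
t=14: L0/L1/L2 = GH/ACD/- → run G
t=15: L0/L1/L2 = GH/ACD/- → run G
t=16: L0/L1/L2 = H/ACDG/- → run H
t=17: L0/L1/L2 = H/ACDG/- → run H
t=18: L0/L1/L2 = H/ACDG/- → run H
t=19: L0/L1/L2 = H/ACDG/- → run H
t=20: L0/L1/L2 = -/ACDGH/- → run A
t=21: L0/L1/L2 = -/ACDGH/- → run A
t=22: L0/L1/L2 = -/CDGH/- → run C
t=23: L0/L1/L2 = -/CDGH/- → run C
t=24: L0/L1/L2 = -/CDGH/- → run C
t=25: L0/L1/L2 = -/DGH/- → run D
t=26: L0/L1/L2 = -/GH/- → run G
t=27: L0/L1/L2 = -/H/- → run H
t=28: (idle)
t=29: (idle)

context switches = 10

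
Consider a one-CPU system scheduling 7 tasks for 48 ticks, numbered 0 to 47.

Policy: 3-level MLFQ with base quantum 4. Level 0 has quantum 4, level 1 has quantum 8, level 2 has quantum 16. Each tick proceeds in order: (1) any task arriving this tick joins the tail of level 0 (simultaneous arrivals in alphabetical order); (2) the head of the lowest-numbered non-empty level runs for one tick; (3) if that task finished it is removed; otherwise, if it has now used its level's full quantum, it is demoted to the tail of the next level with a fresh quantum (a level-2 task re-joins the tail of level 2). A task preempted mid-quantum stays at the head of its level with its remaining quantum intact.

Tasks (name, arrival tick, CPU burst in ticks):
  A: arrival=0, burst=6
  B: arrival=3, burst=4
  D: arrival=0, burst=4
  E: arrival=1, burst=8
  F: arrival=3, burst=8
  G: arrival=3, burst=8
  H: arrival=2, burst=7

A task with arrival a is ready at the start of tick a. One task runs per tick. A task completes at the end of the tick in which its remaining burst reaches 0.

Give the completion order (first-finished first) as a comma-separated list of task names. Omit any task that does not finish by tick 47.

completion order = D, B, A, E, H, F, G

t=0: L0/L1/L2 = AD/-/- → run A
t=1: L0/L1/L2 = ADE/-/- → run A
t=2: L0/L1/L2 = ADEH/-/- → run A
t=3: L0/L1/L2 = ADEHBFG/-/- → run A
t=4: L0/L1/L2 = DEHBFG/A/- → run D
t=5: L0/L1/L2 = DEHBFG/A/- → run D
t=6: L0/L1/L2 = DEHBFG/A/- → run D
t=7: L0/L1/L2 = DEHBFG/A/- → run D
t=8: L0/L1/L2 = EHBFG/A/- → run E
t=9: L0/L1/L2 = EHBFG/A/- → run E
t=10: L0/L1/L2 = EHBFG/A/- → run E
t=11: L0/L1/L2 = EHBFG/A/- → run E
t=12: L0/L1/L2 = HBFG/AE/- → run H
t=13: L0/L1/L2 = HBFG/AE/- → run H
t=14: L0/L1/L2 = HBFG/AE/- → run H
t=15: L0/L1/L2 = HBFG/AE/- → run H
t=16: L0/L1/L2 = BFG/AEH/- → run B
t=17: L0/L1/L2 = BFG/AEH/- → run B
t=18: L0/L1/L2 = BFG/AEH/- → run B
t=19: L0/L1/L2 = BFG/AEH/- → run B
t=20: L0/L1/L2 = FG/AEH/- → run F
t=21: L0/L1/L2 = FG/AEH/- → run F
t=22: L0/L1/L2 = FG/AEH/- → run F
t=23: L0/L1/L2 = FG/AEH/- → run F
t=24: L0/L1/L2 = G/AEHF/- → run G
t=25: L0/L1/L2 = G/AEHF/- → run G
t=26: L0/L1/L2 = G/AEHF/- → run G
t=27: L0/L1/L2 = G/AEHF/- → run G
t=28: L0/L1/L2 = -/AEHFG/- → run A
t=29: L0/L1/L2 = -/AEHFG/- → run A
t=30: L0/L1/L2 = -/EHFG/- → run E
t=31: L0/L1/L2 = -/EHFG/- → run E
t=32: L0/L1/L2 = -/EHFG/- → run E
t=33: L0/L1/L2 = -/EHFG/- → run E
t=34: L0/L1/L2 = -/HFG/- → run H
t=35: L0/L1/L2 = -/HFG/- → run H
t=36: L0/L1/L2 = -/HFG/- → run H
t=37: L0/L1/L2 = -/FG/- → run F
t=38: L0/L1/L2 = -/FG/- → run F
t=39: L0/L1/L2 = -/FG/- → run F
t=40: L0/L1/L2 = -/FG/- → run F
t=41: L0/L1/L2 = -/G/- → run G
t=42: L0/L1/L2 = -/G/- → run G
t=43: L0/L1/L2 = -/G/- → run G
t=44: L0/L1/L2 = -/G/- → run G
t=45: (idle)
t=46: (idle)
t=47: (idle)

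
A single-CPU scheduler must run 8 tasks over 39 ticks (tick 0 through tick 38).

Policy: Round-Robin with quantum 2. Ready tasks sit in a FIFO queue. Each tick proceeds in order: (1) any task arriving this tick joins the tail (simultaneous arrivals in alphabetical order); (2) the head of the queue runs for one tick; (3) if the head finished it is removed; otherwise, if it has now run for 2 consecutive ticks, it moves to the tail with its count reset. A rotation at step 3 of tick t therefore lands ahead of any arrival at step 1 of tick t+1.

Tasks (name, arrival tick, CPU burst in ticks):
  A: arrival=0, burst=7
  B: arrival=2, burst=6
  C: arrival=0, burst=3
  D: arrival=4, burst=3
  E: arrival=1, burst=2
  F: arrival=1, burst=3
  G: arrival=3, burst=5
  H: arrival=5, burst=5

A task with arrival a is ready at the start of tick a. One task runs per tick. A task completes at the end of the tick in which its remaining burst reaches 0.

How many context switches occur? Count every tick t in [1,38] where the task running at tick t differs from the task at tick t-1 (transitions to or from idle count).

context switches = 20

t=0: queue=[A,C] q_used=0 → run A
t=1: queue=[A,C,E,F] q_used=1 → run A
t=2: queue=[C,E,F,A,B] q_used=0 → run C
t=3: queue=[C,E,F,A,B,G] q_used=1 → run C
t=4: queue=[E,F,A,B,G,C,D] q_used=0 → run E
t=5: queue=[E,F,A,B,G,C,D,H] q_used=1 → run E
t=6: queue=[F,A,B,G,C,D,H] q_used=0 → run F
t=7: queue=[F,A,B,G,C,D,H] q_used=1 → run F
t=8: queue=[A,B,G,C,D,H,F] q_used=0 → run A
t=9: queue=[A,B,G,C,D,H,F] q_used=1 → run A
t=10: queue=[B,G,C,D,H,F,A] q_used=0 → run B
t=11: queue=[B,G,C,D,H,F,A] q_used=1 → run B
t=12: queue=[G,C,D,H,F,A,B] q_used=0 → run G
t=13: queue=[G,C,D,H,F,A,B] q_used=1 → run G
t=14: queue=[C,D,H,F,A,B,G] q_used=0 → run C
t=15: queue=[D,H,F,A,B,G] q_used=0 → run D
t=16: queue=[D,H,F,A,B,G] q_used=1 → run D
t=17: queue=[H,F,A,B,G,D] q_used=0 → run H
t=18: queue=[H,F,A,B,G,D] q_used=1 → run H
t=19: queue=[F,A,B,G,D,H] q_used=0 → run F
t=20: queue=[A,B,G,D,H] q_used=0 → run A
t=21: queue=[A,B,G,D,H] q_used=1 → run A
t=22: queue=[B,G,D,H,A] q_used=0 → run B
t=23: queue=[B,G,D,H,A] q_used=1 → run B
t=24: queue=[G,D,H,A,B] q_used=0 → run G
t=25: queue=[G,D,H,A,B] q_used=1 → run G
t=26: queue=[D,H,A,B,G] q_used=0 → run D
t=27: queue=[H,A,B,G] q_used=0 → run H
t=28: queue=[H,A,B,G] q_used=1 → run H
t=29: queue=[A,B,G,H] q_used=0 → run A
t=30: queue=[B,G,H] q_used=0 → run B
t=31: queue=[B,G,H] q_used=1 → run B
t=32: queue=[G,H] q_used=0 → run G
t=33: queue=[H] q_used=0 → run H
t=34: (idle)
t=35: (idle)
t=36: (idle)
t=37: (idle)
t=38: (idle)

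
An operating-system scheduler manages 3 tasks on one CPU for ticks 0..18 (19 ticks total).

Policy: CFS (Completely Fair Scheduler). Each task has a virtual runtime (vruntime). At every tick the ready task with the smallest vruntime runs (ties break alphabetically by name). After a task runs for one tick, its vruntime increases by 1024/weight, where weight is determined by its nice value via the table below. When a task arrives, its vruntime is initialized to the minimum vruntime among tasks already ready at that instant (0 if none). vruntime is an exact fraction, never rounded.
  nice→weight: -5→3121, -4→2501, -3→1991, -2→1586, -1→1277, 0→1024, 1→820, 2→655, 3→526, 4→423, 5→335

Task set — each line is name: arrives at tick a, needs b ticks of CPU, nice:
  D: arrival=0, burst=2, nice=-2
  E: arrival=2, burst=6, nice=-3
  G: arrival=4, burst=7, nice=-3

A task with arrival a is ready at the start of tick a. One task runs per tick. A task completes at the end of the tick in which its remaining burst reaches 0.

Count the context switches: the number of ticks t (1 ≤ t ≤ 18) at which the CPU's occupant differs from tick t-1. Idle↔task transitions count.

t=0: vr[D=0] → run D
t=1: vr[D=512/793] → run D
t=2: vr[E=0] → run E
t=3: vr[E=1024/1991] → run E
t=4: vr[E=2048/1991 G=2048/1991] → run E
t=5: vr[E=3072/1991 G=2048/1991] → run G
t=6: vr[E=3072/1991 G=3072/1991] → run E
t=7: vr[E=4096/1991 G=3072/1991] → run G
t=8: vr[E=4096/1991 G=4096/1991] → run E
t=9: vr[E=5120/1991 G=4096/1991] → run G
t=10: vr[E=5120/1991 G=5120/1991] → run E
t=11: vr[G=5120/1991] → run G
t=12: vr[G=6144/1991] → run G
t=13: vr[G=7168/1991] → run G
t=14: vr[G=8192/1991] → run G
t=15: (idle)
t=16: (idle)
t=17: (idle)
t=18: (idle)

context switches = 9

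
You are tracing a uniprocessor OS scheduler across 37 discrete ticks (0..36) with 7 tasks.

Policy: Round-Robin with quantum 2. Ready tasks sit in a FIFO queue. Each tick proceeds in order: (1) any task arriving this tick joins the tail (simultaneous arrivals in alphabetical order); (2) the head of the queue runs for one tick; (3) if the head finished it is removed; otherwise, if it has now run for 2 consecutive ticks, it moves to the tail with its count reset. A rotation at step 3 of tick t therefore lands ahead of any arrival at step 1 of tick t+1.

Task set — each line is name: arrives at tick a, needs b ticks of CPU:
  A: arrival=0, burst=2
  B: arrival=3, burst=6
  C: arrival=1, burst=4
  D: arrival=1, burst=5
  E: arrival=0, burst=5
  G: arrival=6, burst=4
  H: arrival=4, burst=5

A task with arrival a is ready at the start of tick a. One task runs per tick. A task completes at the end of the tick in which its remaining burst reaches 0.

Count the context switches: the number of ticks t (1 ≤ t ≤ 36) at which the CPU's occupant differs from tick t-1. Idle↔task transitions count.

context switches = 17

t=0: queue=[A,E] q_used=0 → run A
t=1: queue=[A,E,C,D] q_used=1 → run A
t=2: queue=[E,C,D] q_used=0 → run E
t=3: queue=[E,C,D,B] q_used=1 → run E
t=4: queue=[C,D,B,E,H] q_used=0 → run C
t=5: queue=[C,D,B,E,H] q_used=1 → run C
t=6: queue=[D,B,E,H,C,G] q_used=0 → run D
t=7: queue=[D,B,E,H,C,G] q_used=1 → run D
t=8: queue=[B,E,H,C,G,D] q_used=0 → run B
t=9: queue=[B,E,H,C,G,D] q_used=1 → run B
t=10: queue=[E,H,C,G,D,B] q_used=0 → run E
t=11: queue=[E,H,C,G,D,B] q_used=1 → run E
t=12: queue=[H,C,G,D,B,E] q_used=0 → run H
t=13: queue=[H,C,G,D,B,E] q_used=1 → run H
t=14: queue=[C,G,D,B,E,H] q_used=0 → run C
t=15: queue=[C,G,D,B,E,H] q_used=1 → run C
t=16: queue=[G,D,B,E,H] q_used=0 → run G
t=17: queue=[G,D,B,E,H] q_used=1 → run G
t=18: queue=[D,B,E,H,G] q_used=0 → run D
t=19: queue=[D,B,E,H,G] q_used=1 → run D
t=20: queue=[B,E,H,G,D] q_used=0 → run B
t=21: queue=[B,E,H,G,D] q_used=1 → run B
t=22: queue=[E,H,G,D,B] q_used=0 → run E
t=23: queue=[H,G,D,B] q_used=0 → run H
t=24: queue=[H,G,D,B] q_used=1 → run H
t=25: queue=[G,D,B,H] q_used=0 → run G
t=26: queue=[G,D,B,H] q_used=1 → run G
t=27: queue=[D,B,H] q_used=0 → run D
t=28: queue=[B,H] q_used=0 → run B
t=29: queue=[B,H] q_used=1 → run B
t=30: queue=[H] q_used=0 → run H
t=31: (idle)
t=32: (idle)
t=33: (idle)
t=34: (idle)
t=35: (idle)
t=36: (idle)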